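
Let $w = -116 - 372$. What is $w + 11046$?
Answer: $10558$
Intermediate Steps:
$w = -488$
$w + 11046 = -488 + 11046 = 10558$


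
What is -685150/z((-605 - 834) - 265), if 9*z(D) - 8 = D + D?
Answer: 123327/68 ≈ 1813.6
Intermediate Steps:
z(D) = 8/9 + 2*D/9 (z(D) = 8/9 + (D + D)/9 = 8/9 + (2*D)/9 = 8/9 + 2*D/9)
-685150/z((-605 - 834) - 265) = -685150/(8/9 + 2*((-605 - 834) - 265)/9) = -685150/(8/9 + 2*(-1439 - 265)/9) = -685150/(8/9 + (2/9)*(-1704)) = -685150/(8/9 - 1136/3) = -685150/(-3400/9) = -685150*(-9/3400) = 123327/68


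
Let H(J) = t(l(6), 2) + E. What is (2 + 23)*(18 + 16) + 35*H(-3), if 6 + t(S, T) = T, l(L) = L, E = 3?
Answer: 815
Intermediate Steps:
t(S, T) = -6 + T
H(J) = -1 (H(J) = (-6 + 2) + 3 = -4 + 3 = -1)
(2 + 23)*(18 + 16) + 35*H(-3) = (2 + 23)*(18 + 16) + 35*(-1) = 25*34 - 35 = 850 - 35 = 815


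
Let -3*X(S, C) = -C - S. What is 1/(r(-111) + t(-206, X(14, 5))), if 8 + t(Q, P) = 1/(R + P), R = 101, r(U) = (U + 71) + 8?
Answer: -322/12877 ≈ -0.025006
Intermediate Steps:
r(U) = 79 + U (r(U) = (71 + U) + 8 = 79 + U)
X(S, C) = C/3 + S/3 (X(S, C) = -(-C - S)/3 = C/3 + S/3)
t(Q, P) = -8 + 1/(101 + P)
1/(r(-111) + t(-206, X(14, 5))) = 1/((79 - 111) + (-807 - 8*((⅓)*5 + (⅓)*14))/(101 + ((⅓)*5 + (⅓)*14))) = 1/(-32 + (-807 - 8*(5/3 + 14/3))/(101 + (5/3 + 14/3))) = 1/(-32 + (-807 - 8*19/3)/(101 + 19/3)) = 1/(-32 + (-807 - 152/3)/(322/3)) = 1/(-32 + (3/322)*(-2573/3)) = 1/(-32 - 2573/322) = 1/(-12877/322) = -322/12877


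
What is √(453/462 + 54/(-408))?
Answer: √5813269/2618 ≈ 0.92096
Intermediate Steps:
√(453/462 + 54/(-408)) = √(453*(1/462) + 54*(-1/408)) = √(151/154 - 9/68) = √(4441/5236) = √5813269/2618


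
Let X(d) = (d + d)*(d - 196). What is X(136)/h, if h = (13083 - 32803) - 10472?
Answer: 20/37 ≈ 0.54054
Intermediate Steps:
h = -30192 (h = -19720 - 10472 = -30192)
X(d) = 2*d*(-196 + d) (X(d) = (2*d)*(-196 + d) = 2*d*(-196 + d))
X(136)/h = (2*136*(-196 + 136))/(-30192) = (2*136*(-60))*(-1/30192) = -16320*(-1/30192) = 20/37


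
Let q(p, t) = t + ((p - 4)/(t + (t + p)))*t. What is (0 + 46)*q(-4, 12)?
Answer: 1656/5 ≈ 331.20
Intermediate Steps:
q(p, t) = t + t*(-4 + p)/(p + 2*t) (q(p, t) = t + ((-4 + p)/(t + (p + t)))*t = t + ((-4 + p)/(p + 2*t))*t = t + t*(-4 + p)/(p + 2*t))
(0 + 46)*q(-4, 12) = (0 + 46)*(2*12*(-2 - 4 + 12)/(-4 + 2*12)) = 46*(2*12*6/(-4 + 24)) = 46*(2*12*6/20) = 46*(2*12*(1/20)*6) = 46*(36/5) = 1656/5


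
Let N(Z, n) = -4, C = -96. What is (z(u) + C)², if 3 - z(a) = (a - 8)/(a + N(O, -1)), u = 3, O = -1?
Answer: 9604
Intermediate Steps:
z(a) = 3 - (-8 + a)/(-4 + a) (z(a) = 3 - (a - 8)/(a - 4) = 3 - (-8 + a)/(-4 + a))
(z(u) + C)² = (2*(-2 + 3)/(-4 + 3) - 96)² = (2*1/(-1) - 96)² = (2*(-1)*1 - 96)² = (-2 - 96)² = (-98)² = 9604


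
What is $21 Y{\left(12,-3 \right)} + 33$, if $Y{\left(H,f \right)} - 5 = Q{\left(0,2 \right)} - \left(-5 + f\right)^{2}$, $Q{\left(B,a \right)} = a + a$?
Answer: $-1122$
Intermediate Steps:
$Q{\left(B,a \right)} = 2 a$
$Y{\left(H,f \right)} = 9 - \left(-5 + f\right)^{2}$ ($Y{\left(H,f \right)} = 5 - \left(-4 + \left(-5 + f\right)^{2}\right) = 9 - \left(-5 + f\right)^{2}$)
$21 Y{\left(12,-3 \right)} + 33 = 21 \left(9 - \left(-5 - 3\right)^{2}\right) + 33 = 21 \left(9 - \left(-8\right)^{2}\right) + 33 = 21 \left(9 - 64\right) + 33 = 21 \left(-55\right) + 33 = -1155 + 33 = -1122$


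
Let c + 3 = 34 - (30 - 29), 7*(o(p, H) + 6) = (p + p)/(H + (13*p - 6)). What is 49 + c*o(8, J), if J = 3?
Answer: -92137/707 ≈ -130.32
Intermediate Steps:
o(p, H) = -6 + 2*p/(7*(-6 + H + 13*p)) (o(p, H) = -6 + ((p + p)/(H + (13*p - 6)))/7 = -6 + ((2*p)/(H + (-6 + 13*p)))/7 = -6 + ((2*p)/(-6 + H + 13*p))/7 = -6 + (2*p/(-6 + H + 13*p))/7 = -6 + 2*p/(7*(-6 + H + 13*p)))
c = 30 (c = -3 + (34 - (30 - 29)) = -3 + (34 - 1*1) = -3 + (34 - 1) = -3 + 33 = 30)
49 + c*o(8, J) = 49 + 30*(2*(126 - 272*8 - 21*3)/(7*(-6 + 3 + 13*8))) = 49 + 30*(2*(126 - 2176 - 63)/(7*(-6 + 3 + 104))) = 49 + 30*((2/7)*(-2113)/101) = 49 + 30*((2/7)*(1/101)*(-2113)) = 49 + 30*(-4226/707) = 49 - 126780/707 = -92137/707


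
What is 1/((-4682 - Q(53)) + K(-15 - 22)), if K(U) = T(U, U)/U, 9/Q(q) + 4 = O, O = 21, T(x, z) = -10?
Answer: -629/2945141 ≈ -0.00021357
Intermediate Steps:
Q(q) = 9/17 (Q(q) = 9/(-4 + 21) = 9/17)
K(U) = -10/U
1/((-4682 - Q(53)) + K(-15 - 22)) = 1/((-4682 - 1*9/17) - 10/(-15 - 22)) = 1/((-4682 - 9/17) - 10/(-37)) = 1/(-79603/17 - 10*(-1/37)) = 1/(-79603/17 + 10/37) = 1/(-2945141/629) = -629/2945141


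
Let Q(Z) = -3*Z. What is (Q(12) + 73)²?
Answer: 1369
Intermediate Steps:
(Q(12) + 73)² = (-3*12 + 73)² = (-36 + 73)² = 37² = 1369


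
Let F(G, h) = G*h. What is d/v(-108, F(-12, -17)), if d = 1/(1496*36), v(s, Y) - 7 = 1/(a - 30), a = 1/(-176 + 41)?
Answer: 4051/1519924032 ≈ 2.6653e-6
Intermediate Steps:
a = -1/135 (a = 1/(-135) = -1/135 ≈ -0.0074074)
v(s, Y) = 28222/4051 (v(s, Y) = 7 + 1/(-1/135 - 30) = 7 + 1/(-4051/135) = 7 - 135/4051 = 28222/4051)
d = 1/53856 ≈ 1.8568e-5
d/v(-108, F(-12, -17)) = 1/(53856*(28222/4051)) = (1/53856)*(4051/28222) = 4051/1519924032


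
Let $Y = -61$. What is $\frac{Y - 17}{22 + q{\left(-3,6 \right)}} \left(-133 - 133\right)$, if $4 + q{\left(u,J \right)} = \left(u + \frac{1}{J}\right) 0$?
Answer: $\frac{3458}{3} \approx 1152.7$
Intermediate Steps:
$q{\left(u,J \right)} = -4$ ($q{\left(u,J \right)} = -4 + \left(u + \frac{1}{J}\right) 0 = -4 + 0 = -4$)
$\frac{Y - 17}{22 + q{\left(-3,6 \right)}} \left(-133 - 133\right) = \frac{-61 - 17}{22 - 4} \left(-133 - 133\right) = - \frac{78}{18} \left(-266\right) = \left(-78\right) \frac{1}{18} \left(-266\right) = \left(- \frac{13}{3}\right) \left(-266\right) = \frac{3458}{3}$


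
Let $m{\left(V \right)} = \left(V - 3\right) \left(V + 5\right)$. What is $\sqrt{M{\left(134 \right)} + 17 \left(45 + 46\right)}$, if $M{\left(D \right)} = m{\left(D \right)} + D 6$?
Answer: $4 \sqrt{1285} \approx 143.39$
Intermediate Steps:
$m{\left(V \right)} = \left(-3 + V\right) \left(5 + V\right)$
$M{\left(D \right)} = -15 + D^{2} + 8 D$ ($M{\left(D \right)} = \left(-15 + D^{2} + 2 D\right) + D 6 = \left(-15 + D^{2} + 2 D\right) + 6 D = -15 + D^{2} + 8 D$)
$\sqrt{M{\left(134 \right)} + 17 \left(45 + 46\right)} = \sqrt{\left(-15 + 134^{2} + 8 \cdot 134\right) + 17 \left(45 + 46\right)} = \sqrt{\left(-15 + 17956 + 1072\right) + 17 \cdot 91} = \sqrt{19013 + 1547} = \sqrt{20560} = 4 \sqrt{1285}$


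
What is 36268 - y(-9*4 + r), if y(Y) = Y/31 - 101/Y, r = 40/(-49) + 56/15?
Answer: 20092824719461/554040060 ≈ 36266.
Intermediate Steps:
r = 2144/735 (r = 40*(-1/49) + 56*(1/15) = -40/49 + 56/15 = 2144/735 ≈ 2.9170)
y(Y) = -101/Y + Y/31 (y(Y) = Y*(1/31) - 101/Y = Y/31 - 101/Y = -101/Y + Y/31)
36268 - y(-9*4 + r) = 36268 - (-101/(-9*4 + 2144/735) + (-9*4 + 2144/735)/31) = 36268 - (-101/(-36 + 2144/735) + (-36 + 2144/735)/31) = 36268 - (-101/(-24316/735) + (1/31)*(-24316/735)) = 36268 - (-101*(-735/24316) - 24316/22785) = 36268 - (74235/24316 - 24316/22785) = 36268 - 1*1100176619/554040060 = 36268 - 1100176619/554040060 = 20092824719461/554040060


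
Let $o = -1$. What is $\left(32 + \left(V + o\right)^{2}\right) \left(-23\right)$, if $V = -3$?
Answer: $-1104$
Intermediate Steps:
$\left(32 + \left(V + o\right)^{2}\right) \left(-23\right) = \left(32 + \left(-3 - 1\right)^{2}\right) \left(-23\right) = \left(32 + \left(-4\right)^{2}\right) \left(-23\right) = \left(32 + 16\right) \left(-23\right) = 48 \left(-23\right) = -1104$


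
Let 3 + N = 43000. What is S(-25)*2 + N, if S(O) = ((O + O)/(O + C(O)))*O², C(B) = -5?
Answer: 135241/3 ≈ 45080.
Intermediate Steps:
N = 42997 (N = -3 + 43000 = 42997)
S(O) = 2*O³/(-5 + O) (S(O) = ((O + O)/(O - 5))*O² = ((2*O)/(-5 + O))*O² = (2*O/(-5 + O))*O² = 2*O³/(-5 + O))
S(-25)*2 + N = (2*(-25)³/(-5 - 25))*2 + 42997 = (2*(-15625)/(-30))*2 + 42997 = (2*(-15625)*(-1/30))*2 + 42997 = (3125/3)*2 + 42997 = 6250/3 + 42997 = 135241/3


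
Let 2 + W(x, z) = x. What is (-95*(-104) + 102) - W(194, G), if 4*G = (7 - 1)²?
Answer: 9790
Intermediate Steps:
G = 9 (G = (7 - 1)²/4 = (¼)*6² = (¼)*36 = 9)
W(x, z) = -2 + x
(-95*(-104) + 102) - W(194, G) = (-95*(-104) + 102) - (-2 + 194) = (9880 + 102) - 1*192 = 9982 - 192 = 9790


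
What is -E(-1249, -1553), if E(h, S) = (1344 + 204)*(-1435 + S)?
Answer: 4625424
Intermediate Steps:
E(h, S) = -2221380 + 1548*S (E(h, S) = 1548*(-1435 + S) = -2221380 + 1548*S)
-E(-1249, -1553) = -(-2221380 + 1548*(-1553)) = -(-2221380 - 2404044) = -1*(-4625424) = 4625424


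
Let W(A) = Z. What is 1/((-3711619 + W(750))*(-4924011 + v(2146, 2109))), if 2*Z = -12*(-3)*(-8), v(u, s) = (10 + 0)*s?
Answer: 1/18198480759723 ≈ 5.4950e-14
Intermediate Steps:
v(u, s) = 10*s
Z = -144 (Z = (-12*(-3)*(-8))/2 = (36*(-8))/2 = (1/2)*(-288) = -144)
W(A) = -144
1/((-3711619 + W(750))*(-4924011 + v(2146, 2109))) = 1/((-3711619 - 144)*(-4924011 + 10*2109)) = 1/(-3711763*(-4924011 + 21090)) = 1/(-3711763*(-4902921)) = 1/18198480759723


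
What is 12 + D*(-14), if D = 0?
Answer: 12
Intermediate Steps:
12 + D*(-14) = 12 + 0*(-14) = 12 + 0 = 12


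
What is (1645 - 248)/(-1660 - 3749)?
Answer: -1397/5409 ≈ -0.25827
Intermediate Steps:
(1645 - 248)/(-1660 - 3749) = 1397/(-5409) = 1397*(-1/5409) = -1397/5409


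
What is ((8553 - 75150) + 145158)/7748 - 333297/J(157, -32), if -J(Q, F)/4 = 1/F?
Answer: -20659002687/7748 ≈ -2.6664e+6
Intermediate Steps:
J(Q, F) = -4/F
((8553 - 75150) + 145158)/7748 - 333297/J(157, -32) = ((8553 - 75150) + 145158)/7748 - 333297/((-4/(-32))) = (-66597 + 145158)*(1/7748) - 333297/((-4*(-1/32))) = 78561*(1/7748) - 333297/⅛ = 78561/7748 - 333297*8 = 78561/7748 - 2666376 = -20659002687/7748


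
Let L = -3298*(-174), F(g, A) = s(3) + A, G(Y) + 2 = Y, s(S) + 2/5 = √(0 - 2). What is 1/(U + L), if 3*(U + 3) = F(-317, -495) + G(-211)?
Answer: 43020965/24677379060433 - 25*I*√2/24677379060433 ≈ 1.7433e-6 - 1.4327e-12*I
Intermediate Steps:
s(S) = -⅖ + I*√2 (s(S) = -⅖ + √(0 - 2) = -⅖ + √(-2) = -⅖ + I*√2)
G(Y) = -2 + Y
F(g, A) = -⅖ + A + I*√2 (F(g, A) = (-⅖ + I*√2) + A = -⅖ + A + I*√2)
L = 573852
U = -3587/15 + I*√2/3 (U = -3 + ((-⅖ - 495 + I*√2) + (-2 - 211))/3 = -3 + ((-2477/5 + I*√2) - 213)/3 = -3 + (-3542/5 + I*√2)/3 = -3 + (-3542/15 + I*√2/3) = -3587/15 + I*√2/3 ≈ -239.13 + 0.4714*I)
1/(U + L) = 1/((-3587/15 + I*√2/3) + 573852) = 1/(8604193/15 + I*√2/3)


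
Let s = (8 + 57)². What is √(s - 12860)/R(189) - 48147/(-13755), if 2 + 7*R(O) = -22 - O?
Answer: 16049/4585 - 7*I*√8635/213 ≈ 3.5003 - 3.0539*I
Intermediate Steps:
s = 4225 (s = 65² = 4225)
R(O) = -24/7 - O/7 (R(O) = -2/7 + (-22 - O)/7 = -2/7 + (-22/7 - O/7) = -24/7 - O/7)
√(s - 12860)/R(189) - 48147/(-13755) = √(4225 - 12860)/(-24/7 - ⅐*189) - 48147/(-13755) = √(-8635)/(-24/7 - 27) - 48147*(-1/13755) = (I*√8635)/(-213/7) + 16049/4585 = (I*√8635)*(-7/213) + 16049/4585 = -7*I*√8635/213 + 16049/4585 = 16049/4585 - 7*I*√8635/213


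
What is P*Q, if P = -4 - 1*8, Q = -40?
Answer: 480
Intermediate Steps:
P = -12 (P = -4 - 8 = -12)
P*Q = -12*(-40) = 480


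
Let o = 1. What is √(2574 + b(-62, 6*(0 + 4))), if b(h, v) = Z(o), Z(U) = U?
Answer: 5*√103 ≈ 50.744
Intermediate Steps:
b(h, v) = 1
√(2574 + b(-62, 6*(0 + 4))) = √(2574 + 1) = √2575 = 5*√103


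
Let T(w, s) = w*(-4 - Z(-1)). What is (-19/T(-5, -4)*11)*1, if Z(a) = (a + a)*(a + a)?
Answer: -209/40 ≈ -5.2250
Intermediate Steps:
Z(a) = 4*a² (Z(a) = (2*a)*(2*a) = 4*a²)
T(w, s) = -8*w (T(w, s) = w*(-4 - 4*(-1)²) = w*(-4 - 4) = w*(-8) = -8*w)
(-19/T(-5, -4)*11)*1 = (-19/((-8*(-5)))*11)*1 = (-19/40*11)*1 = (-19*1/40*11)*1 = -19/40*11*1 = -209/40*1 = -209/40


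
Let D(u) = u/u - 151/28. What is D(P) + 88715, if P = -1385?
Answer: 2483897/28 ≈ 88711.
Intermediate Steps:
D(u) = -123/28 (D(u) = 1 - 151*1/28 = 1 - 151/28 = -123/28)
D(P) + 88715 = -123/28 + 88715 = 2483897/28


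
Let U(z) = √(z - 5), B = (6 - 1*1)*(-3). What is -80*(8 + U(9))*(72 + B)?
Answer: -45600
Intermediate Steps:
B = -15 (B = (6 - 1)*(-3) = 5*(-3) = -15)
U(z) = √(-5 + z)
-80*(8 + U(9))*(72 + B) = -80*(8 + √(-5 + 9))*(72 - 15) = -80*(8 + √4)*57 = -80*(8 + 2)*57 = -800*57 = -80*570 = -45600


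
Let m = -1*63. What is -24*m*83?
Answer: 125496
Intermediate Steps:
m = -63
-24*m*83 = -24*(-63)*83 = 1512*83 = 125496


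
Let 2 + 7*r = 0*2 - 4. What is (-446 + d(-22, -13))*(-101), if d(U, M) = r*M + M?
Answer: 316635/7 ≈ 45234.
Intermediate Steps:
r = -6/7 (r = -2/7 + (0*2 - 4)/7 = -2/7 + (0 - 4)/7 = -2/7 + (1/7)*(-4) = -2/7 - 4/7 = -6/7 ≈ -0.85714)
d(U, M) = M/7 (d(U, M) = -6*M/7 + M = M/7)
(-446 + d(-22, -13))*(-101) = (-446 + (1/7)*(-13))*(-101) = (-446 - 13/7)*(-101) = -3135/7*(-101) = 316635/7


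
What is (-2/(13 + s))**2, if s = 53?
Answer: 1/1089 ≈ 0.00091827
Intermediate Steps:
(-2/(13 + s))**2 = (-2/(13 + 53))**2 = (-2/66)**2 = (-2*1/66)**2 = (-1/33)**2 = 1/1089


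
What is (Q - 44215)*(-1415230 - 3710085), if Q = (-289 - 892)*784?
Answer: 4972165462485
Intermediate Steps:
Q = -925904 (Q = -1181*784 = -925904)
(Q - 44215)*(-1415230 - 3710085) = (-925904 - 44215)*(-1415230 - 3710085) = -970119*(-5125315) = 4972165462485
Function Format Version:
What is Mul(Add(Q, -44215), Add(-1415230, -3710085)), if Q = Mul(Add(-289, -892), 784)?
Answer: 4972165462485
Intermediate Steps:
Q = -925904 (Q = Mul(-1181, 784) = -925904)
Mul(Add(Q, -44215), Add(-1415230, -3710085)) = Mul(Add(-925904, -44215), Add(-1415230, -3710085)) = Mul(-970119, -5125315) = 4972165462485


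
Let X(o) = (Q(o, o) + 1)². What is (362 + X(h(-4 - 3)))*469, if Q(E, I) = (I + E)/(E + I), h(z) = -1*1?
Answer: 171654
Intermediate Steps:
h(z) = -1
Q(E, I) = 1 (Q(E, I) = (E + I)/(E + I) = 1)
X(o) = 4 (X(o) = (1 + 1)² = 2² = 4)
(362 + X(h(-4 - 3)))*469 = (362 + 4)*469 = 366*469 = 171654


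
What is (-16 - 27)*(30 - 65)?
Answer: 1505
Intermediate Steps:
(-16 - 27)*(30 - 65) = -43*(-35) = 1505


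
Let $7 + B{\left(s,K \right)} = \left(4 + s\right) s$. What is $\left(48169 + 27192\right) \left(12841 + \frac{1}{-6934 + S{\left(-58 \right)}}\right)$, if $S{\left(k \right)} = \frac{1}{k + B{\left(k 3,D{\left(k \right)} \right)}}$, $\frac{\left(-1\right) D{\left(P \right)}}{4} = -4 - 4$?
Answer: $\frac{6388669514644274}{6601839} \approx 9.6771 \cdot 10^{8}$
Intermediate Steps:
$D{\left(P \right)} = 32$ ($D{\left(P \right)} = - 4 \left(-4 - 4\right) = \left(-4\right) \left(-8\right) = 32$)
$B{\left(s,K \right)} = -7 + s \left(4 + s\right)$ ($B{\left(s,K \right)} = -7 + \left(4 + s\right) s = -7 + s \left(4 + s\right)$)
$S{\left(k \right)} = \frac{1}{-7 + 9 k^{2} + 13 k}$ ($S{\left(k \right)} = \frac{1}{k + \left(-7 + \left(k 3\right)^{2} + 4 k 3\right)} = \frac{1}{k + \left(-7 + \left(3 k\right)^{2} + 4 \cdot 3 k\right)} = \frac{1}{k + \left(-7 + 9 k^{2} + 12 k\right)} = \frac{1}{-7 + 9 k^{2} + 13 k}$)
$\left(48169 + 27192\right) \left(12841 + \frac{1}{-6934 + S{\left(-58 \right)}}\right) = \left(48169 + 27192\right) \left(12841 + \frac{1}{-6934 + \frac{1}{-7 + 9 \left(-58\right)^{2} + 13 \left(-58\right)}}\right) = 75361 \left(12841 + \frac{1}{-6934 + \frac{1}{-7 + 9 \cdot 3364 - 754}}\right) = 75361 \left(12841 + \frac{1}{-6934 + \frac{1}{-7 + 30276 - 754}}\right) = 75361 \left(12841 + \frac{1}{-6934 + \frac{1}{29515}}\right) = 75361 \left(12841 + \frac{1}{- \frac{204657009}{29515}}\right) = 75361 \left(12841 - \frac{29515}{204657009}\right) = 75361 \cdot \frac{2628000623054}{204657009} = \frac{6388669514644274}{6601839}$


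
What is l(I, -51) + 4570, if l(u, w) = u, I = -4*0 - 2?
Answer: 4568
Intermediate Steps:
I = -2 (I = 0 - 2 = -2)
l(I, -51) + 4570 = -2 + 4570 = 4568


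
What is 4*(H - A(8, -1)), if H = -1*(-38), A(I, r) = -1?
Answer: 156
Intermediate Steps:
H = 38
4*(H - A(8, -1)) = 4*(38 - 1*(-1)) = 4*(38 + 1) = 4*39 = 156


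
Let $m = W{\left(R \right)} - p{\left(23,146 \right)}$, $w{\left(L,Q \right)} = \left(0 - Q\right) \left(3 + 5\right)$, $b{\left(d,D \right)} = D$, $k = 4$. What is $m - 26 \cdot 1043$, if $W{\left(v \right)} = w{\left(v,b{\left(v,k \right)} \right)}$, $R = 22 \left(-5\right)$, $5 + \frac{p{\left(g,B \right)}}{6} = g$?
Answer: $-27258$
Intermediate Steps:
$p{\left(g,B \right)} = -30 + 6 g$
$w{\left(L,Q \right)} = - 8 Q$ ($w{\left(L,Q \right)} = - Q 8 = - 8 Q$)
$R = -110$
$W{\left(v \right)} = -32$ ($W{\left(v \right)} = \left(-8\right) 4 = -32$)
$m = -140$ ($m = -32 - \left(-30 + 6 \cdot 23\right) = -32 - \left(-30 + 138\right) = -32 - 108 = -140$)
$m - 26 \cdot 1043 = -140 - 26 \cdot 1043 = -140 - 27118 = -27258$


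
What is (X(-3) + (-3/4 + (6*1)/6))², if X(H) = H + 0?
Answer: 121/16 ≈ 7.5625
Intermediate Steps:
X(H) = H
(X(-3) + (-3/4 + (6*1)/6))² = (-3 + (-3/4 + (6*1)/6))² = (-3 + (-3*¼ + 6*(⅙)))² = (-3 + (-¾ + 1))² = (-3 + ¼)² = (-11/4)² = 121/16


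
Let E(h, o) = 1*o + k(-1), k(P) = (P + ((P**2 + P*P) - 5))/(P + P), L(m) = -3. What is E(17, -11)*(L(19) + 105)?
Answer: -918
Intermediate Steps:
k(P) = (-5 + P + 2*P**2)/(2*P) (k(P) = (P + ((P**2 + P**2) - 5))/((2*P)) = (P + (2*P**2 - 5))*(1/(2*P)) = (P + (-5 + 2*P**2))*(1/(2*P)) = (-5 + P + 2*P**2)*(1/(2*P)) = (-5 + P + 2*P**2)/(2*P))
E(h, o) = 2 + o (E(h, o) = 1*o + (1/2 - 1 - 5/2/(-1)) = o + (1/2 - 1 - 5/2*(-1)) = o + (1/2 - 1 + 5/2) = o + 2 = 2 + o)
E(17, -11)*(L(19) + 105) = (2 - 11)*(-3 + 105) = -9*102 = -918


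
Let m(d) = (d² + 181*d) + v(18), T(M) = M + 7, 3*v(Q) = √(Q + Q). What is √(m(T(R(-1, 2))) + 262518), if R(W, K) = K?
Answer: √264230 ≈ 514.03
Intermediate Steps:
v(Q) = √2*√Q/3 (v(Q) = √(Q + Q)/3 = √(2*Q)/3 = (√2*√Q)/3 = √2*√Q/3)
T(M) = 7 + M
m(d) = 2 + d² + 181*d (m(d) = (d² + 181*d) + √2*√18/3 = (d² + 181*d) + √2*(3*√2)/3 = (d² + 181*d) + 2 = 2 + d² + 181*d)
√(m(T(R(-1, 2))) + 262518) = √((2 + (7 + 2)² + 181*(7 + 2)) + 262518) = √((2 + 9² + 181*9) + 262518) = √((2 + 81 + 1629) + 262518) = √(1712 + 262518) = √264230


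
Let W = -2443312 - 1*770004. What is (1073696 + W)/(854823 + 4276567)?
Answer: -213962/513139 ≈ -0.41697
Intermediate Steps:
W = -3213316 (W = -2443312 - 770004 = -3213316)
(1073696 + W)/(854823 + 4276567) = (1073696 - 3213316)/(854823 + 4276567) = -2139620/5131390 = -2139620*1/5131390 = -213962/513139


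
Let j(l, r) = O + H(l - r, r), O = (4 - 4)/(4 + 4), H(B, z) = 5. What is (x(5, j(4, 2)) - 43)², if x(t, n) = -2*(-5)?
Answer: 1089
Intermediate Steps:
O = 0 (O = 0/8 = 0*(⅛) = 0)
j(l, r) = 5 (j(l, r) = 0 + 5 = 5)
x(t, n) = 10
(x(5, j(4, 2)) - 43)² = (10 - 43)² = (-33)² = 1089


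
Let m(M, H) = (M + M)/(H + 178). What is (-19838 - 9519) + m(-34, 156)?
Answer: -4902653/167 ≈ -29357.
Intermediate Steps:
m(M, H) = 2*M/(178 + H) (m(M, H) = (2*M)/(178 + H) = 2*M/(178 + H))
(-19838 - 9519) + m(-34, 156) = (-19838 - 9519) + 2*(-34)/(178 + 156) = -29357 + 2*(-34)/334 = -29357 + 2*(-34)*(1/334) = -29357 - 34/167 = -4902653/167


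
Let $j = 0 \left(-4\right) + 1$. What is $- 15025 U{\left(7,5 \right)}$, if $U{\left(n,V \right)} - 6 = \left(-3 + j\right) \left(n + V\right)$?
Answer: $270450$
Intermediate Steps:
$j = 1$ ($j = 0 + 1 = 1$)
$U{\left(n,V \right)} = 6 - 2 V - 2 n$ ($U{\left(n,V \right)} = 6 + \left(-3 + 1\right) \left(n + V\right) = 6 - 2 \left(V + n\right) = 6 - \left(2 V + 2 n\right) = 6 - 2 V - 2 n$)
$- 15025 U{\left(7,5 \right)} = - 15025 \left(6 - 10 - 14\right) = \left(-15025\right) \left(-18\right) = 270450$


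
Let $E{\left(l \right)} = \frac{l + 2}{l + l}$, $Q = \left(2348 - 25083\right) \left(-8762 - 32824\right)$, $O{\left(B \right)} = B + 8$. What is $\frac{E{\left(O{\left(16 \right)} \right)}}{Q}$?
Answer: $\frac{13}{22690985040} \approx 5.7292 \cdot 10^{-10}$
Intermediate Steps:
$O{\left(B \right)} = 8 + B$
$Q = 945457710$ ($Q = \left(-22735\right) \left(-41586\right) = 945457710$)
$E{\left(l \right)} = \frac{2 + l}{2 l}$
$\frac{E{\left(O{\left(16 \right)} \right)}}{Q} = \frac{\frac{1}{2} \frac{1}{8 + 16} \left(2 + \left(8 + 16\right)\right)}{945457710} = \frac{2 + 24}{2 \cdot 24} \cdot \frac{1}{945457710} = \frac{1}{2} \cdot \frac{1}{24} \cdot 26 \cdot \frac{1}{945457710} = \frac{13}{24} \cdot \frac{1}{945457710} = \frac{13}{22690985040}$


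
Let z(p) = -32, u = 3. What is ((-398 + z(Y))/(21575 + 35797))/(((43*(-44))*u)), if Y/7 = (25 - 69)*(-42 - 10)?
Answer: 5/3786552 ≈ 1.3205e-6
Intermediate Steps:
Y = 16016 (Y = 7*((25 - 69)*(-42 - 10)) = 7*(-44*(-52)) = 7*2288 = 16016)
((-398 + z(Y))/(21575 + 35797))/(((43*(-44))*u)) = ((-398 - 32)/(21575 + 35797))/(((43*(-44))*3)) = (-430/57372)/((-1892*3)) = -430*1/57372/(-5676) = -215/28686*(-1/5676) = 5/3786552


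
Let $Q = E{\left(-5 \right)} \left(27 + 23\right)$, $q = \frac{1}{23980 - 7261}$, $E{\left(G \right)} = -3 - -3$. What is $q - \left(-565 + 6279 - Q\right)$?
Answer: $- \frac{95532365}{16719} \approx -5714.0$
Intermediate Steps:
$E{\left(G \right)} = 0$ ($E{\left(G \right)} = -3 + 3 = 0$)
$q = \frac{1}{16719} \approx 5.9812 \cdot 10^{-5}$
$Q = 0$ ($Q = 0 \left(27 + 23\right) = 0 \cdot 50 = 0$)
$q - \left(-565 + 6279 - Q\right) = \frac{1}{16719} + \left(0 - \left(-565 - -6279\right)\right) = \frac{1}{16719} + \left(0 - \left(-565 + 6279\right)\right) = \frac{1}{16719} + \left(0 - 5714\right) = \frac{1}{16719} - 5714 = - \frac{95532365}{16719}$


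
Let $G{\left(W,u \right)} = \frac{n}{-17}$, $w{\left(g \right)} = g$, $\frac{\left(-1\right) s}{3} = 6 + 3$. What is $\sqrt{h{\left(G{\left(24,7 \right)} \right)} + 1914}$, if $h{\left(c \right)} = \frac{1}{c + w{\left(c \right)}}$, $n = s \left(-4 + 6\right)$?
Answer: $\frac{\sqrt{620187}}{18} \approx 43.751$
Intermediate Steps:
$s = -27$ ($s = - 3 \left(6 + 3\right) = \left(-3\right) 9 = -27$)
$n = -54$ ($n = - 27 \left(-4 + 6\right) = \left(-27\right) 2 = -54$)
$G{\left(W,u \right)} = \frac{54}{17}$ ($G{\left(W,u \right)} = - \frac{54}{-17} = \left(-54\right) \left(- \frac{1}{17}\right) = \frac{54}{17}$)
$h{\left(c \right)} = \frac{1}{2 c}$ ($h{\left(c \right)} = \frac{1}{c + c} = \frac{1}{2 c}$)
$\sqrt{h{\left(G{\left(24,7 \right)} \right)} + 1914} = \sqrt{\frac{1}{2 \cdot \frac{54}{17}} + 1914} = \sqrt{\frac{1}{2} \cdot \frac{17}{54} + 1914} = \sqrt{\frac{17}{108} + 1914} = \sqrt{\frac{206729}{108}} = \frac{\sqrt{620187}}{18}$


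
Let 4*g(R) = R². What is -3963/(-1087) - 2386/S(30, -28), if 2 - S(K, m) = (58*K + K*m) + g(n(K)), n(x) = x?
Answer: 7044031/1220701 ≈ 5.7705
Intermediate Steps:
g(R) = R²/4
S(K, m) = 2 - 58*K - K²/4 - K*m (S(K, m) = 2 - ((58*K + K*m) + K²/4) = 2 - (58*K + K²/4 + K*m) = 2 + (-58*K - K²/4 - K*m) = 2 - 58*K - K²/4 - K*m)
-3963/(-1087) - 2386/S(30, -28) = -3963/(-1087) - 2386/(2 - 58*30 - ¼*30² - 1*30*(-28)) = -3963*(-1/1087) - 2386/(2 - 1740 - ¼*900 + 840) = 3963/1087 - 2386/(2 - 1740 - 225 + 840) = 3963/1087 - 2386/(-1123) = 3963/1087 - 2386*(-1/1123) = 3963/1087 + 2386/1123 = 7044031/1220701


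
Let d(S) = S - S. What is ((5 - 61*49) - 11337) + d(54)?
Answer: -14321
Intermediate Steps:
d(S) = 0
((5 - 61*49) - 11337) + d(54) = ((5 - 61*49) - 11337) + 0 = ((5 - 2989) - 11337) + 0 = (-2984 - 11337) + 0 = -14321 + 0 = -14321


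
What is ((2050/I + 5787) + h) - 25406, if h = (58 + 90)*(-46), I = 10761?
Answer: -284378897/10761 ≈ -26427.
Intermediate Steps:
h = -6808 (h = 148*(-46) = -6808)
((2050/I + 5787) + h) - 25406 = ((2050/10761 + 5787) - 6808) - 25406 = (62275957/10761 - 6808) - 25406 = -10984931/10761 - 25406 = -284378897/10761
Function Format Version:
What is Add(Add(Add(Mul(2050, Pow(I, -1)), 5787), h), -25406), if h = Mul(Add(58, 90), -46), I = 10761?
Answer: Rational(-284378897, 10761) ≈ -26427.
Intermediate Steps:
h = -6808 (h = Mul(148, -46) = -6808)
Add(Add(Add(Mul(2050, Pow(I, -1)), 5787), h), -25406) = Add(Add(Add(Mul(2050, Pow(10761, -1)), 5787), -6808), -25406) = Add(Add(Add(Mul(2050, Rational(1, 10761)), 5787), -6808), -25406) = Add(Add(Add(Rational(2050, 10761), 5787), -6808), -25406) = Add(Add(Rational(62275957, 10761), -6808), -25406) = Add(Rational(-10984931, 10761), -25406) = Rational(-284378897, 10761)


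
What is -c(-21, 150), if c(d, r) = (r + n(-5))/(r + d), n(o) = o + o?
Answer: -140/129 ≈ -1.0853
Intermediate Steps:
n(o) = 2*o
c(d, r) = (-10 + r)/(d + r) (c(d, r) = (r + 2*(-5))/(r + d) = (r - 10)/(d + r) = (-10 + r)/(d + r))
-c(-21, 150) = -(-10 + 150)/(-21 + 150) = -140/129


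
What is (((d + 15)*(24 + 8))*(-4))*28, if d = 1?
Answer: -57344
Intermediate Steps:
(((d + 15)*(24 + 8))*(-4))*28 = (((1 + 15)*(24 + 8))*(-4))*28 = ((16*32)*(-4))*28 = (512*(-4))*28 = -2048*28 = -57344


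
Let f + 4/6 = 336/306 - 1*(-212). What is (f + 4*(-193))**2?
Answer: 814417444/2601 ≈ 3.1312e+5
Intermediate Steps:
f = 10834/51 (f = -2/3 + (336/306 - 1*(-212)) = -2/3 + (336*(1/306) + 212) = -2/3 + (56/51 + 212) = -2/3 + 10868/51 = 10834/51 ≈ 212.43)
(f + 4*(-193))**2 = (10834/51 + 4*(-193))**2 = (10834/51 - 772)**2 = (-28538/51)**2 = 814417444/2601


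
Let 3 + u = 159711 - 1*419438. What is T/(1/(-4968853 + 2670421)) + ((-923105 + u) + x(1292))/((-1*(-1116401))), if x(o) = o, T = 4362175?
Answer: -1017565269411021013/101491 ≈ -1.0026e+13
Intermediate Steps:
u = -259730 (u = -3 + (159711 - 1*419438) = -3 + (159711 - 419438) = -3 - 259727 = -259730)
T/(1/(-4968853 + 2670421)) + ((-923105 + u) + x(1292))/((-1*(-1116401))) = 4362175/(1/(-4968853 + 2670421)) + ((-923105 - 259730) + 1292)/((-1*(-1116401))) = 4362175/(1/(-2298432)) + (-1182835 + 1292)/1116401 = 4362175/(-1/2298432) - 1181543*1/1116401 = 4362175*(-2298432) - 107413/101491 = -10026162609600 - 107413/101491 = -1017565269411021013/101491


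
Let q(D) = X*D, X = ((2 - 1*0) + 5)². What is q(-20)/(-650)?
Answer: 98/65 ≈ 1.5077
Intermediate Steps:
X = 49 (X = ((2 + 0) + 5)² = (2 + 5)² = 7² = 49)
q(D) = 49*D
q(-20)/(-650) = (49*(-20))/(-650) = -980*(-1/650) = 98/65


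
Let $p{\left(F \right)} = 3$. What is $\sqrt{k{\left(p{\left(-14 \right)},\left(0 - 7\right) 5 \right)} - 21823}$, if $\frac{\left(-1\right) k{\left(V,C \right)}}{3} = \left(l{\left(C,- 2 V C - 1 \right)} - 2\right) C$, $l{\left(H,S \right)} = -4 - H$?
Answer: $i \sqrt{18778} \approx 137.03 i$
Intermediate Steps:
$k{\left(V,C \right)} = - 3 C \left(-6 - C\right)$ ($k{\left(V,C \right)} = - 3 \left(\left(-4 - C\right) - 2\right) C = - 3 \left(-6 - C\right) C = - 3 C \left(-6 - C\right)$)
$\sqrt{k{\left(p{\left(-14 \right)},\left(0 - 7\right) 5 \right)} - 21823} = \sqrt{3 \left(0 - 7\right) 5 \left(6 + \left(0 - 7\right) 5\right) - 21823} = \sqrt{3 \left(\left(-7\right) 5\right) \left(6 - 35\right) - 21823} = \sqrt{3 \left(-35\right) \left(6 - 35\right) - 21823} = \sqrt{3 \left(-35\right) \left(-29\right) - 21823} = \sqrt{3045 - 21823} = \sqrt{-18778} = i \sqrt{18778}$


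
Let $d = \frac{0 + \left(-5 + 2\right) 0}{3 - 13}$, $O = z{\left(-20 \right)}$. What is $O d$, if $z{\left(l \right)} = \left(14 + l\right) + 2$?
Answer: $0$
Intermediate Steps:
$z{\left(l \right)} = 16 + l$
$O = -4$ ($O = 16 - 20 = -4$)
$d = 0$ ($d = \frac{0 - 0}{-10} = \left(0 + 0\right) \left(- \frac{1}{10}\right) = 0 \left(- \frac{1}{10}\right) = 0$)
$O d = \left(-4\right) 0 = 0$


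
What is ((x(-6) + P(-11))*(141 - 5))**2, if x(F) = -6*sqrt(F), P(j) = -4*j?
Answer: 31813120 - 9765888*I*sqrt(6) ≈ 3.1813e+7 - 2.3921e+7*I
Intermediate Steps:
((x(-6) + P(-11))*(141 - 5))**2 = ((-6*I*sqrt(6) - 4*(-11))*(141 - 5))**2 = ((-6*I*sqrt(6) + 44)*136)**2 = ((44 - 6*I*sqrt(6))*136)**2 = (5984 - 816*I*sqrt(6))**2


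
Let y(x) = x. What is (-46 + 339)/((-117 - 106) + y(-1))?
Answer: -293/224 ≈ -1.3080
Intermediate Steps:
(-46 + 339)/((-117 - 106) + y(-1)) = (-46 + 339)/((-117 - 106) - 1) = 293/(-223 - 1) = 293/(-224) = 293*(-1/224) = -293/224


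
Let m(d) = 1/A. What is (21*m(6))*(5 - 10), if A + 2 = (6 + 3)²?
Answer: -105/79 ≈ -1.3291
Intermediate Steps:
A = 79 (A = -2 + (6 + 3)² = -2 + 9² = -2 + 81 = 79)
m(d) = 1/79
(21*m(6))*(5 - 10) = (21*(1/79))*(5 - 10) = (21/79)*(-5) = -105/79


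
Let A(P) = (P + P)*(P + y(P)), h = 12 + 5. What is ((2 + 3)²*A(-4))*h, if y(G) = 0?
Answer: 13600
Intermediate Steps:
h = 17
A(P) = 2*P² (A(P) = (P + P)*(P + 0) = (2*P)*P = 2*P²)
((2 + 3)²*A(-4))*h = ((2 + 3)²*(2*(-4)²))*17 = (5²*(2*16))*17 = (25*32)*17 = 800*17 = 13600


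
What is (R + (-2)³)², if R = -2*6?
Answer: 400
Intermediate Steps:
R = -12
(R + (-2)³)² = (-12 + (-2)³)² = (-12 - 8)² = (-20)² = 400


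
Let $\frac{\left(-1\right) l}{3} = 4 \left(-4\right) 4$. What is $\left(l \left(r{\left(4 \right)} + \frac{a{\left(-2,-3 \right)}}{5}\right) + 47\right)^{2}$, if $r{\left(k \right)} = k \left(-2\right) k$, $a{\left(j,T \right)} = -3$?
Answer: $\frac{964785721}{25} \approx 3.8591 \cdot 10^{7}$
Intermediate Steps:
$l = 192$ ($l = - 3 \cdot 4 \left(-4\right) 4 = - 3 \left(\left(-16\right) 4\right) = \left(-3\right) \left(-64\right) = 192$)
$r{\left(k \right)} = - 2 k^{2}$ ($r{\left(k \right)} = - 2 k k = - 2 k^{2}$)
$\left(l \left(r{\left(4 \right)} + \frac{a{\left(-2,-3 \right)}}{5}\right) + 47\right)^{2} = \left(192 \left(- 2 \cdot 4^{2} + \frac{1}{5} \left(-3\right)\right) + 47\right)^{2} = \left(192 \left(\left(-2\right) 16 + \frac{1}{5} \left(-3\right)\right) + 47\right)^{2} = \left(192 \left(-32 - \frac{3}{5}\right) + 47\right)^{2} = \left(192 \left(- \frac{163}{5}\right) + 47\right)^{2} = \left(- \frac{31296}{5} + 47\right)^{2} = \left(- \frac{31061}{5}\right)^{2} = \frac{964785721}{25}$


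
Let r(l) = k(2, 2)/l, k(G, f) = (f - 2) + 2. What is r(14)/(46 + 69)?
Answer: 1/805 ≈ 0.0012422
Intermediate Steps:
k(G, f) = f (k(G, f) = (-2 + f) + 2 = f)
r(l) = 2/l
r(14)/(46 + 69) = (2/14)/(46 + 69) = (2*(1/14))/115 = (1/7)*(1/115) = 1/805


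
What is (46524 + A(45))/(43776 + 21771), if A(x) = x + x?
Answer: 15538/21849 ≈ 0.71115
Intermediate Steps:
A(x) = 2*x
(46524 + A(45))/(43776 + 21771) = (46524 + 2*45)/(43776 + 21771) = (46524 + 90)/65547 = 46614*(1/65547) = 15538/21849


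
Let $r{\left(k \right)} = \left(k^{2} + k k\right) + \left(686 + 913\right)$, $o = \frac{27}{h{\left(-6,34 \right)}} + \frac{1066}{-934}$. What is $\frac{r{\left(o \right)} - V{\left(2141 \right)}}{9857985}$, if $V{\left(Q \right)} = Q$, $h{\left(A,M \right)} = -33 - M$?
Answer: $- \frac{175316393194}{3216994102998395} \approx -5.4497 \cdot 10^{-5}$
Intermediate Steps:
$o = - \frac{48320}{31289}$ ($o = \frac{27}{-33 - 34} + \frac{1066}{-934} = \frac{27}{-33 - 34} + 1066 \left(- \frac{1}{934}\right) = \frac{27}{-67} - \frac{533}{467} = 27 \left(- \frac{1}{67}\right) - \frac{533}{467} = - \frac{27}{67} - \frac{533}{467} = - \frac{48320}{31289} \approx -1.5443$)
$r{\left(k \right)} = 1599 + 2 k^{2}$ ($r{\left(k \right)} = \left(k^{2} + k^{2}\right) + 1599 = 2 k^{2} + 1599 = 1599 + 2 k^{2}$)
$\frac{r{\left(o \right)} - V{\left(2141 \right)}}{9857985} = \frac{\left(1599 + 2 \left(- \frac{48320}{31289}\right)^{2}\right) - 2141}{9857985} = \left(\left(1599 + 2 \cdot \frac{2334822400}{979001521}\right) - 2141\right) \frac{1}{9857985} = \left(\left(1599 + \frac{4669644800}{979001521}\right) - 2141\right) \frac{1}{9857985} = \left(\frac{1570093076879}{979001521} - 2141\right) \frac{1}{9857985} = \left(- \frac{525949179582}{979001521}\right) \frac{1}{9857985} = - \frac{175316393194}{3216994102998395}$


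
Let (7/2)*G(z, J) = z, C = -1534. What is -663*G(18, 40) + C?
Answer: -34606/7 ≈ -4943.7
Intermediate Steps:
G(z, J) = 2*z/7
-663*G(18, 40) + C = -1326*18/7 - 1534 = -663*36/7 - 1534 = -23868/7 - 1534 = -34606/7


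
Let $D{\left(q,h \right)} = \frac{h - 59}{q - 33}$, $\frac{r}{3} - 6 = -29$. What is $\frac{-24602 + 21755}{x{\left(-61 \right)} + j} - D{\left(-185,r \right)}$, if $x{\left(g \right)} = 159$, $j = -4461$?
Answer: $\frac{11665}{156306} \approx 0.074629$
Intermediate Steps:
$r = -69$ ($r = 18 + 3 \left(-29\right) = 18 - 87 = -69$)
$D{\left(q,h \right)} = \frac{-59 + h}{-33 + q}$
$\frac{-24602 + 21755}{x{\left(-61 \right)} + j} - D{\left(-185,r \right)} = \frac{-24602 + 21755}{159 - 4461} - \frac{-59 - 69}{-33 - 185} = - \frac{2847}{-4302} - \frac{1}{-218} \left(-128\right) = \left(-2847\right) \left(- \frac{1}{4302}\right) - \left(- \frac{1}{218}\right) \left(-128\right) = \frac{949}{1434} - \frac{64}{109} = \frac{11665}{156306}$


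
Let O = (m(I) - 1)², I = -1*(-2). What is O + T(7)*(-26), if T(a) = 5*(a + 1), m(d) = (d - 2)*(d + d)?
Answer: -1039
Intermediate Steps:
I = 2
m(d) = 2*d*(-2 + d) (m(d) = (-2 + d)*(2*d) = 2*d*(-2 + d))
T(a) = 5 + 5*a (T(a) = 5*(1 + a) = 5 + 5*a)
O = 1 (O = (2*2*(-2 + 2) - 1)² = (2*2*0 - 1)² = (0 - 1)² = (-1)² = 1)
O + T(7)*(-26) = 1 + (5 + 5*7)*(-26) = 1 + (5 + 35)*(-26) = 1 + 40*(-26) = 1 - 1040 = -1039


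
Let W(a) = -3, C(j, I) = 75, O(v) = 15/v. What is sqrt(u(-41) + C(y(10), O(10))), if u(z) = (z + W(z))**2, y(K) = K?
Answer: sqrt(2011) ≈ 44.844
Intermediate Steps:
u(z) = (-3 + z)**2 (u(z) = (z - 3)**2 = (-3 + z)**2)
sqrt(u(-41) + C(y(10), O(10))) = sqrt((-3 - 41)**2 + 75) = sqrt((-44)**2 + 75) = sqrt(1936 + 75) = sqrt(2011)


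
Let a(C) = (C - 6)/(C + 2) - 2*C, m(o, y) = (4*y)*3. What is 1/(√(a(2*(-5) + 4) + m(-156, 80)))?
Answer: √39/195 ≈ 0.032026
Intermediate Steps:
m(o, y) = 12*y
a(C) = -2*C + (-6 + C)/(2 + C) (a(C) = (-6 + C)/(2 + C) - 2*C = -2*C + (-6 + C)/(2 + C))
1/(√(a(2*(-5) + 4) + m(-156, 80))) = 1/(√((-6 - 3*(2*(-5) + 4) - 2*(2*(-5) + 4)²)/(2 + (2*(-5) + 4)) + 12*80)) = 1/(√((-6 - 3*(-10 + 4) - 2*(-10 + 4)²)/(2 + (-10 + 4)) + 960)) = 1/(√((-6 - 3*(-6) - 2*(-6)²)/(2 - 6) + 960)) = 1/(√((-6 + 18 - 2*36)/(-4) + 960)) = 1/(√(-(-6 + 18 - 72)/4 + 960)) = 1/(√(-¼*(-60) + 960)) = 1/(√(15 + 960)) = 1/(√975) = 1/(5*√39) = √39/195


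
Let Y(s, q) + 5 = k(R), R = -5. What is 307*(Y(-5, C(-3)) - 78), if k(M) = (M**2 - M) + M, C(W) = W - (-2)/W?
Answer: -17806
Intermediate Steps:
C(W) = W + 2/W
k(M) = M**2
Y(s, q) = 20 (Y(s, q) = -5 + (-5)**2 = -5 + 25 = 20)
307*(Y(-5, C(-3)) - 78) = 307*(20 - 78) = 307*(-58) = -17806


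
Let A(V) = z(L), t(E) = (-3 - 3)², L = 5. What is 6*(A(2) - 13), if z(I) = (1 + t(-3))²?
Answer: 8136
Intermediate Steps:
t(E) = 36 (t(E) = (-6)² = 36)
z(I) = 1369 (z(I) = (1 + 36)² = 37² = 1369)
A(V) = 1369
6*(A(2) - 13) = 6*(1369 - 13) = 6*1356 = 8136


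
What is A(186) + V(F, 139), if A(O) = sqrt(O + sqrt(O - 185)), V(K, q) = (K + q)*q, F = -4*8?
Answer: 14873 + sqrt(187) ≈ 14887.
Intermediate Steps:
F = -32
V(K, q) = q*(K + q)
A(O) = sqrt(O + sqrt(-185 + O))
A(186) + V(F, 139) = sqrt(186 + sqrt(-185 + 186)) + 139*(-32 + 139) = sqrt(186 + sqrt(1)) + 139*107 = sqrt(186 + 1) + 14873 = sqrt(187) + 14873 = 14873 + sqrt(187)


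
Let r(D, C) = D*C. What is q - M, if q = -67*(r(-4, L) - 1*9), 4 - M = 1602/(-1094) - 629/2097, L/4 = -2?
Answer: -1774229915/1147059 ≈ -1546.8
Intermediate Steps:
L = -8 (L = 4*(-2) = -8)
r(D, C) = C*D
M = 6611996/1147059 (M = 4 - (1602/(-1094) - 629/2097) = 4 - (1602*(-1/1094) - 629*1/2097) = 4 - (-801/547 - 629/2097) = 4 - 1*(-2023760/1147059) = 4 + 2023760/1147059 = 6611996/1147059 ≈ 5.7643)
q = -1541 (q = -67*(-8*(-4) - 1*9) = -67*(32 - 9) = -67*23 = -1541)
q - M = -1541 - 1*6611996/1147059 = -1541 - 6611996/1147059 = -1774229915/1147059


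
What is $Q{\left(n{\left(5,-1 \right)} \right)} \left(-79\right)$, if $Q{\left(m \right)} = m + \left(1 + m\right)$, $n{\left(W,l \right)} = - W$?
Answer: $711$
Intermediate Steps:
$Q{\left(m \right)} = 1 + 2 m$
$Q{\left(n{\left(5,-1 \right)} \right)} \left(-79\right) = \left(1 + 2 \left(\left(-1\right) 5\right)\right) \left(-79\right) = \left(1 + 2 \left(-5\right)\right) \left(-79\right) = \left(1 - 10\right) \left(-79\right) = \left(-9\right) \left(-79\right) = 711$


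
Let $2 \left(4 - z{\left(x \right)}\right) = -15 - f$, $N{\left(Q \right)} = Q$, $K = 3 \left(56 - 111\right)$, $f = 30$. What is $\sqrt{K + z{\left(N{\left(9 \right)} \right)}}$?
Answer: $\frac{i \sqrt{554}}{2} \approx 11.769 i$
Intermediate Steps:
$K = -165$ ($K = 3 \left(-55\right) = -165$)
$z{\left(x \right)} = \frac{53}{2}$ ($z{\left(x \right)} = 4 - \frac{-15 - 30}{2} = 4 - - \frac{45}{2} = 4 + \frac{45}{2} = \frac{53}{2}$)
$\sqrt{K + z{\left(N{\left(9 \right)} \right)}} = \sqrt{-165 + \frac{53}{2}} = \sqrt{- \frac{277}{2}} = \frac{i \sqrt{554}}{2}$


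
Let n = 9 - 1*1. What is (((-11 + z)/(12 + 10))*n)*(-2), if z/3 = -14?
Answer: 424/11 ≈ 38.545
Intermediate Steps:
z = -42 (z = 3*(-14) = -42)
n = 8 (n = 9 - 1 = 8)
(((-11 + z)/(12 + 10))*n)*(-2) = (((-11 - 42)/(12 + 10))*8)*(-2) = (-53/22*8)*(-2) = (-53*1/22*8)*(-2) = -53/22*8*(-2) = -212/11*(-2) = 424/11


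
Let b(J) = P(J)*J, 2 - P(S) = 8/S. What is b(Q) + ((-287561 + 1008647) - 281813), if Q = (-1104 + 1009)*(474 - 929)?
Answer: 525715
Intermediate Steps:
P(S) = 2 - 8/S
Q = 43225 (Q = -95*(-455) = 43225)
b(J) = J*(2 - 8/J) (b(J) = (2 - 8/J)*J = J*(2 - 8/J))
b(Q) + ((-287561 + 1008647) - 281813) = (-8 + 2*43225) + ((-287561 + 1008647) - 281813) = (-8 + 86450) + (721086 - 281813) = 86442 + 439273 = 525715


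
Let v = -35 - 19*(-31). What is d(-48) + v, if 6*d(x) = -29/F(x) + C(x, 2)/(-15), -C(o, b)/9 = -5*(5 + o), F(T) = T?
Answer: 165773/288 ≈ 575.60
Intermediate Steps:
C(o, b) = 225 + 45*o (C(o, b) = -(-45)*(5 + o) = -9*(-25 - 5*o) = 225 + 45*o)
v = 554 (v = -35 + 589 = 554)
d(x) = -5/2 - 29/(6*x) - x/2 (d(x) = (-29/x + (225 + 45*x)/(-15))/6 = (-29/x + (225 + 45*x)*(-1/15))/6 = (-29/x + (-15 - 3*x))/6 = (-15 - 29/x - 3*x)/6 = -5/2 - 29/(6*x) - x/2)
d(-48) + v = (⅙)*(-29 + 3*(-48)*(-5 - 1*(-48)))/(-48) + 554 = (⅙)*(-1/48)*(-29 + 3*(-48)*(-5 + 48)) + 554 = (⅙)*(-1/48)*(-29 + 3*(-48)*43) + 554 = (⅙)*(-1/48)*(-29 - 6192) + 554 = (⅙)*(-1/48)*(-6221) + 554 = 6221/288 + 554 = 165773/288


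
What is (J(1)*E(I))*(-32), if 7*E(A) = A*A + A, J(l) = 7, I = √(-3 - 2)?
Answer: 160 - 32*I*√5 ≈ 160.0 - 71.554*I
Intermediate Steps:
I = I*√5 (I = √(-5) = I*√5 ≈ 2.2361*I)
E(A) = A/7 + A²/7 (E(A) = (A*A + A)/7 = (A² + A)/7 = (A + A²)/7 = A/7 + A²/7)
(J(1)*E(I))*(-32) = (7*((I*√5)*(1 + I*√5)/7))*(-32) = (7*(I*√5*(1 + I*√5)/7))*(-32) = (I*√5*(1 + I*√5))*(-32) = -32*I*√5*(1 + I*√5)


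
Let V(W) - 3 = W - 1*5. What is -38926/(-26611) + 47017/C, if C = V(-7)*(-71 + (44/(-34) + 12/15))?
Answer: 108478377613/1455435423 ≈ 74.533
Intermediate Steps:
V(W) = -2 + W (V(W) = 3 + (W - 1*5) = 3 + (W - 5) = 3 + (-5 + W) = -2 + W)
C = 54693/85 (C = (-2 - 7)*(-71 + (44/(-34) + 12/15)) = -9*(-71 + (44*(-1/34) + 12*(1/15))) = -9*(-71 + (-22/17 + 4/5)) = -9*(-71 - 42/85) = -9*(-6077/85) = 54693/85 ≈ 643.45)
-38926/(-26611) + 47017/C = -38926/(-26611) + 47017/(54693/85) = -38926*(-1/26611) + 47017*(85/54693) = 38926/26611 + 3996445/54693 = 108478377613/1455435423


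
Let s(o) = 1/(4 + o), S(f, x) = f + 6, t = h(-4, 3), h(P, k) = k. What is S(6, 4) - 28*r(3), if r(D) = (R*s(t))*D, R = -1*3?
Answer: 48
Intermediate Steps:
t = 3
S(f, x) = 6 + f
R = -3
r(D) = -3*D/7 (r(D) = (-3/(4 + 3))*D = (-3/7)*D = (-3*⅐)*D = -3*D/7)
S(6, 4) - 28*r(3) = (6 + 6) - (-12)*3 = 12 - 28*(-9/7) = 12 + 36 = 48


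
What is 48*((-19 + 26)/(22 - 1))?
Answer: 16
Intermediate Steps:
48*((-19 + 26)/(22 - 1)) = 48*(7/21) = 48*(7*(1/21)) = 48*(⅓) = 16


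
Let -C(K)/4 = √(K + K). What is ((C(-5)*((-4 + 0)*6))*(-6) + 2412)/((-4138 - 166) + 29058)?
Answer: 1206/12377 - 288*I*√10/12377 ≈ 0.097439 - 0.073583*I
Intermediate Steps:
C(K) = -4*√2*√K (C(K) = -4*√(K + K) = -4*√2*√K)
((C(-5)*((-4 + 0)*6))*(-6) + 2412)/((-4138 - 166) + 29058) = (((-4*√2*√(-5))*((-4 + 0)*6))*(-6) + 2412)/((-4138 - 166) + 29058) = (((-4*√2*I*√5)*(-4*6))*(-6) + 2412)/(-4304 + 29058) = ((-4*I*√10*(-24))*(-6) + 2412)/24754 = ((96*I*√10)*(-6) + 2412)*(1/24754) = (-576*I*√10 + 2412)*(1/24754) = (2412 - 576*I*√10)*(1/24754) = 1206/12377 - 288*I*√10/12377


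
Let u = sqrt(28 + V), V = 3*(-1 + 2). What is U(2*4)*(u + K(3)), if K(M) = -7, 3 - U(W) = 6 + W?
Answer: 77 - 11*sqrt(31) ≈ 15.755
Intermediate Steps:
U(W) = -3 - W (U(W) = 3 - (6 + W) = 3 + (-6 - W) = -3 - W)
V = 3 (V = 3*1 = 3)
u = sqrt(31) (u = sqrt(28 + 3) = sqrt(31) ≈ 5.5678)
U(2*4)*(u + K(3)) = (-3 - 2*4)*(sqrt(31) - 7) = (-3 - 1*8)*(-7 + sqrt(31)) = (-3 - 8)*(-7 + sqrt(31)) = -11*(-7 + sqrt(31)) = 77 - 11*sqrt(31)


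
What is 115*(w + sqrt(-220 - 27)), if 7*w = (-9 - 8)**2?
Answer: 33235/7 + 115*I*sqrt(247) ≈ 4747.9 + 1807.4*I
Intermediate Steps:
w = 289/7 (w = (-9 - 8)**2/7 = (1/7)*(-17)**2 = (1/7)*289 = 289/7 ≈ 41.286)
115*(w + sqrt(-220 - 27)) = 115*(289/7 + sqrt(-220 - 27)) = 115*(289/7 + sqrt(-247)) = 115*(289/7 + I*sqrt(247)) = 33235/7 + 115*I*sqrt(247)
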